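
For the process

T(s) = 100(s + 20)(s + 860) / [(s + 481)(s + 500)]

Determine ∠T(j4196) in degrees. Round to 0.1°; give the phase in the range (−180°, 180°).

At s = jω = j4196:
zero (s+20): 20 + j4196 → |·| = √(20²+4196²) = √17606816 ≈ 4196, ∠ = arctan(4196/20) ≈ 89.73°
zero (s+860): 860 + j4196 → |·| = √(860²+4196²) = √18346016 ≈ 4283.2, ∠ = arctan(4196/860) ≈ 78.42°
pole (s+481): 481 + j4196 → |·| = √(481²+4196²) = √17837777 ≈ 4223.5, ∠ = arctan(4196/481) ≈ 83.46°
pole (s+500): 500 + j4196 → |·| = √(500²+4196²) = √17856416 ≈ 4225.7, ∠ = arctan(4196/500) ≈ 83.20°
∠T = 168.15° − 166.66° = 1.49°

1.5°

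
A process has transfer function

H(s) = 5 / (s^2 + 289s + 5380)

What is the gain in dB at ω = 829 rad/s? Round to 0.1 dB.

-103.2 dB

Substitute s = j829:
Numerator: 5 = 5 + j0
Denominator: (j829)^2 + 289(j829) + 5380 = -681861 + j239581
|N| = √(5² + 0²) ≈ 5, ∠N ≈ 0.00°
|D| = √(681861² + 239581²) ≈ 7.2273e+05, ∠D ≈ 160.64°
|H| = 5 / 7.2273e+05 ≈ 6.9182e-06
Gain = 20 log₁₀(6.9182e-06) ≈ -103.20 dB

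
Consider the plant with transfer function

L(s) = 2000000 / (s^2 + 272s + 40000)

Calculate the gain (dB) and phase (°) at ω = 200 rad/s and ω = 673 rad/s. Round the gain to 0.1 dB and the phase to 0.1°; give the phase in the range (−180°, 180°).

ω = 200: 31.3 dB, -90.0°; ω = 673: 12.9 dB, -156.1°

At s = jω = j200:
quadratic: (j200)² + 272·j200 + 40000 = 0 + j54400 → |·| ≈ 54400, ∠ ≈ 90.00°
|L| = 2000000 / 54400 ≈ 36.765
Gain = 20 log₁₀(36.765) ≈ 31.31 dB
∠L = 0.00° − 90.00° = -90.00°

At s = jω = j673:
quadratic: (j673)² + 272·j673 + 40000 = -412929 + j183056 → |·| ≈ 4.5169e+05, ∠ ≈ 156.09°
|L| = 2000000 / 4.5169e+05 ≈ 4.4278
Gain = 20 log₁₀(4.4278) ≈ 12.92 dB
∠L = 0.00° − 156.09° = -156.09°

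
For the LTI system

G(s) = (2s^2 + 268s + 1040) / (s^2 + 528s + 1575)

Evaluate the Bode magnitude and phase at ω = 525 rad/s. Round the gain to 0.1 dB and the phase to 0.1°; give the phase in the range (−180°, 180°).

3.3 dB, 31.0°

Substitute s = j525:
Numerator: 2(j525)^2 + 268(j525) + 1040 = -550210 + j140700
Denominator: (j525)^2 + 528(j525) + 1575 = -274050 + j277200
|N| = √(550210² + 140700²) ≈ 5.6792e+05, ∠N ≈ 165.66°
|D| = √(274050² + 277200²) ≈ 3.898e+05, ∠D ≈ 134.67°
|G| = 5.6792e+05 / 3.898e+05 ≈ 1.457
Gain = 20 log₁₀(1.457) ≈ 3.27 dB
∠G = 165.66° − 134.67° = 30.99°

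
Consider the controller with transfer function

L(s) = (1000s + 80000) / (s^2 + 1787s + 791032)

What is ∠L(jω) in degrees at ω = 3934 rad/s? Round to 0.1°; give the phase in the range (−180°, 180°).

Substitute s = j3934:
Numerator: 1000(j3934) + 80000 = 80000 + j3934000
Denominator: (j3934)^2 + 1787(j3934) + 791032 = -14685324 + j7030058
|N| = √(80000² + 3934000²) ≈ 3.9348e+06, ∠N ≈ 88.84°
|D| = √(14685324² + 7030058²) ≈ 1.6281e+07, ∠D ≈ 154.42°
∠L = 88.84° − 154.42° = -65.58°

-65.6°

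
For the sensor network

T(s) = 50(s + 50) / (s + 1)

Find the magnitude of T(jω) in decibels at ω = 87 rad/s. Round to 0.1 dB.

35.2 dB

At s = jω = j87:
zero (s+50): 50 + j87 → |·| = √(50²+87²) = √10069 ≈ 100.34, ∠ = arctan(87/50) ≈ 60.11°
pole (s+1): 1 + j87 → |·| = √(1²+87²) = √7570 ≈ 87.006, ∠ = arctan(87/1) ≈ 89.34°
|T| = 50 · 100.34 / 87.006 ≈ 57.663
Gain = 20 log₁₀(57.663) ≈ 35.22 dB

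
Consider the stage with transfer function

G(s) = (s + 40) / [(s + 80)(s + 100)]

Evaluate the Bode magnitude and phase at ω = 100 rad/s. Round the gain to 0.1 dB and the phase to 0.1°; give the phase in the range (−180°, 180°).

At s = jω = j100:
zero (s+40): 40 + j100 → |·| = √(40²+100²) = √11600 ≈ 107.7, ∠ = arctan(100/40) ≈ 68.20°
pole (s+80): 80 + j100 → |·| = √(80²+100²) = √16400 ≈ 128.06, ∠ = arctan(100/80) ≈ 51.34°
pole (s+100): 100 + j100 → |·| = √(100²+100²) = √20000 ≈ 141.42, ∠ = arctan(100/100) ≈ 45.00°
|G| = 1 · 107.7 / 18110 ≈ 0.005947
Gain = 20 log₁₀(0.005947) ≈ -44.51 dB
∠G = 68.20° − 96.34° = -28.14°

-44.5 dB, -28.1°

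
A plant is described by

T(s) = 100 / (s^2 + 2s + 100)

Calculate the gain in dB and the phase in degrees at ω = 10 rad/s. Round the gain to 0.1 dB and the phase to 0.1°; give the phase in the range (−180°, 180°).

At s = jω = j10:
quadratic: (j10)² + 2·j10 + 100 = 0 + j20 → |·| ≈ 20, ∠ ≈ 90.00°
|T| = 100 / 20 ≈ 5
Gain = 20 log₁₀(5) ≈ 13.98 dB
∠T = 0.00° − 90.00° = -90.00°

14.0 dB, -90.0°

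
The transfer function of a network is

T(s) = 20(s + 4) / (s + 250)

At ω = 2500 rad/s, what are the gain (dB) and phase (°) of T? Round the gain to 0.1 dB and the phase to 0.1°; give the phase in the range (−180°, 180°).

At s = jω = j2500:
zero (s+4): 4 + j2500 → |·| = √(4²+2500²) = √6250016 ≈ 2500, ∠ = arctan(2500/4) ≈ 89.91°
pole (s+250): 250 + j2500 → |·| = √(250²+2500²) = √6312500 ≈ 2512.5, ∠ = arctan(2500/250) ≈ 84.29°
|T| = 20 · 2500 / 2512.5 ≈ 19.9
Gain = 20 log₁₀(19.9) ≈ 25.98 dB
∠T = 89.91° − 84.29° = 5.62°

26.0 dB, 5.6°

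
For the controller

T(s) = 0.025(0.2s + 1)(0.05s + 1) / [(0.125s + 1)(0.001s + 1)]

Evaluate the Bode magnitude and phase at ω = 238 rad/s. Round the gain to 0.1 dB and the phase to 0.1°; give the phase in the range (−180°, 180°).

-6.7 dB, 72.5°

At ω = 238 rad/s:
zero (1 + j238·0.2) = 1 + j47.6 → |·| ≈ 47.611, ∠ ≈ 88.80°
zero (1 + j238·0.05) = 1 + j11.9 → |·| ≈ 11.942, ∠ ≈ 85.20°
pole (1 + j238·0.125) = 1 + j29.75 → |·| ≈ 29.767, ∠ ≈ 88.07°
pole (1 + j238·0.001) = 1 + j0.238 → |·| ≈ 1.0279, ∠ ≈ 13.39°
|T| = 0.025 · 47.611 · 11.942 / (29.767 · 1.0279) ≈ 0.46456
Gain = 20 log₁₀(0.46456) ≈ -6.66 dB
∠T = (88.80° + 85.20°) − (88.07° + 13.39°) = 72.54°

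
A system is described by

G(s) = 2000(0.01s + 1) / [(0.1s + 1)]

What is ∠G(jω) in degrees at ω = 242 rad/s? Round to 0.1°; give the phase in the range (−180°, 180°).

At ω = 242 rad/s:
zero (1 + j242·0.01) = 1 + j2.42 → |·| ≈ 2.6185, ∠ ≈ 67.55°
pole (1 + j242·0.1) = 1 + j24.2 → |·| ≈ 24.221, ∠ ≈ 87.63°
∠G = (67.55°) − (87.63°) = -20.08°

-20.1°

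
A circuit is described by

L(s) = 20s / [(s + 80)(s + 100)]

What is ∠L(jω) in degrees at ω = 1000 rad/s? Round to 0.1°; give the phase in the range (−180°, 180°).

-79.7°

At s = jω = j1000:
zero at origin: s = j1000 → |·| = 1000, ∠ = 90.00°
pole (s+80): 80 + j1000 → |·| = √(80²+1000²) = √1006400 ≈ 1003.2, ∠ = arctan(1000/80) ≈ 85.43°
pole (s+100): 100 + j1000 → |·| = √(100²+1000²) = √1010000 ≈ 1005, ∠ = arctan(1000/100) ≈ 84.29°
∠L = 90.00° − 169.72° = -79.72°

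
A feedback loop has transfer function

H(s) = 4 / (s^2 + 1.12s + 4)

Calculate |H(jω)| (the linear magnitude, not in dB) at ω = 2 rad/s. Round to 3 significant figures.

At s = jω = j2:
quadratic: (j2)² + 1.12·j2 + 4 = 0 + j2.24 → |·| ≈ 2.24, ∠ ≈ 90.00°
|H| = 4 / 2.24 ≈ 1.7857

1.79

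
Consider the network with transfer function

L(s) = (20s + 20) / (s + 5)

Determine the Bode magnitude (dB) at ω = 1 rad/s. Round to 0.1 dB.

Substitute s = j1:
Numerator: 20(j1) + 20 = 20 + j20
Denominator: (j1) + 5 = 5 + j1
|N| = √(20² + 20²) ≈ 28.284, ∠N ≈ 45.00°
|D| = √(5² + 1²) ≈ 5.099, ∠D ≈ 11.31°
|L| = 28.284 / 5.099 ≈ 5.547
Gain = 20 log₁₀(5.547) ≈ 14.88 dB

14.9 dB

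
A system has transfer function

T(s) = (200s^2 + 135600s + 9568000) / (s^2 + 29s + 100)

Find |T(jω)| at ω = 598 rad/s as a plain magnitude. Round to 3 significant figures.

Substitute s = j598:
Numerator: 200(j598)^2 + 135600(j598) + 9568000 = -61952800 + j81088800
Denominator: (j598)^2 + 29(j598) + 100 = -357504 + j17342
|N| = √(61952800² + 81088800²) ≈ 1.0205e+08, ∠N ≈ 127.38°
|D| = √(357504² + 17342²) ≈ 3.5792e+05, ∠D ≈ 177.22°
|T| = 1.0205e+08 / 3.5792e+05 ≈ 285.12

285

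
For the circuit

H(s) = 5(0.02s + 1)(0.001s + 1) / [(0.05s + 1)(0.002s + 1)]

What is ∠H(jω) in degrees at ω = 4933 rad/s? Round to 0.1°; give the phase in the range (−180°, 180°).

At ω = 4933 rad/s:
zero (1 + j4933·0.02) = 1 + j98.66 → |·| ≈ 98.665, ∠ ≈ 89.42°
zero (1 + j4933·0.001) = 1 + j4.933 → |·| ≈ 5.0333, ∠ ≈ 78.54°
pole (1 + j4933·0.05) = 1 + j246.65 → |·| ≈ 246.65, ∠ ≈ 89.77°
pole (1 + j4933·0.002) = 1 + j9.866 → |·| ≈ 9.9165, ∠ ≈ 84.21°
∠H = (89.42° + 78.54°) − (89.77° + 84.21°) = -6.02°

-6.0°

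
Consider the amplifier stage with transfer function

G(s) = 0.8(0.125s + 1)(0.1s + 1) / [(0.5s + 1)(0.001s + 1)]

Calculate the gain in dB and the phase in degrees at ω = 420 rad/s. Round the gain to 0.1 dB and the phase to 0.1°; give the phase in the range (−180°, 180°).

17.8 dB, 65.0°

At ω = 420 rad/s:
zero (1 + j420·0.125) = 1 + j52.5 → |·| ≈ 52.51, ∠ ≈ 88.91°
zero (1 + j420·0.1) = 1 + j42 → |·| ≈ 42.012, ∠ ≈ 88.64°
pole (1 + j420·0.5) = 1 + j210 → |·| ≈ 210, ∠ ≈ 89.73°
pole (1 + j420·0.001) = 1 + j0.42 → |·| ≈ 1.0846, ∠ ≈ 22.78°
|G| = 0.8 · 52.51 · 42.012 / (210 · 1.0846) ≈ 7.7485
Gain = 20 log₁₀(7.7485) ≈ 17.78 dB
∠G = (88.91° + 88.64°) − (89.73° + 22.78°) = 65.04°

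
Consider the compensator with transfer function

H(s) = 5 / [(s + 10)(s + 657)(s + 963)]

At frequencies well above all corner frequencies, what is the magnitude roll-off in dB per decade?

-60 dB/decade

Each pole contributes −20 dB/decade at high frequency; each zero contributes +20 dB/decade.
Net: 0 zero(s) − 3 pole(s) → -60 dB/decade.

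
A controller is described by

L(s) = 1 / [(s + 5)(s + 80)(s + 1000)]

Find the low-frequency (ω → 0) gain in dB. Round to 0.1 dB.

L(0) = 1 / (5·80·1000) = 2.5e-06
20 log₁₀(2.5e-06) ≈ -112.04 dB

-112.0 dB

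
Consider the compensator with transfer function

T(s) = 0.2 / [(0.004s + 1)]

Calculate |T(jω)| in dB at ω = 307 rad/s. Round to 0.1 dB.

-18.0 dB

At ω = 307 rad/s:
pole (1 + j307·0.004) = 1 + j1.228 → |·| ≈ 1.5837, ∠ ≈ 50.84°
|T| = 0.2 · 1 / (1.5837) ≈ 0.12629
Gain = 20 log₁₀(0.12629) ≈ -17.97 dB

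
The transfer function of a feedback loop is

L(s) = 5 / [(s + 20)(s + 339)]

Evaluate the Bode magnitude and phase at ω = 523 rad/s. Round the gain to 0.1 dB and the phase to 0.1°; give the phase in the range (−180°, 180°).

At s = jω = j523:
pole (s+20): 20 + j523 → |·| = √(20²+523²) = √273929 ≈ 523.38, ∠ = arctan(523/20) ≈ 87.81°
pole (s+339): 339 + j523 → |·| = √(339²+523²) = √388450 ≈ 623.26, ∠ = arctan(523/339) ≈ 57.05°
|L| = 5 / 3.262e+05 ≈ 1.5328e-05
Gain = 20 log₁₀(1.5328e-05) ≈ -96.29 dB
∠L = 0.00° − 144.86° = -144.86°

-96.3 dB, -144.9°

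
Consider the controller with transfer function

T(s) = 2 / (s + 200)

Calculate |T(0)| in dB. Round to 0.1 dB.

T(0) = 2 / 200 = 0.01
20 log₁₀(0.01) ≈ -40.00 dB

-40.0 dB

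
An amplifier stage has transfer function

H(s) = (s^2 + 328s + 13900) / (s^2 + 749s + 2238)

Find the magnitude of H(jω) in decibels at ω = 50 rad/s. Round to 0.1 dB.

Substitute s = j50:
Numerator: (j50)^2 + 328(j50) + 13900 = 11400 + j16400
Denominator: (j50)^2 + 749(j50) + 2238 = -262 + j37450
|N| = √(11400² + 16400²) ≈ 19973, ∠N ≈ 55.20°
|D| = √(262² + 37450²) ≈ 37451, ∠D ≈ 90.40°
|H| = 19973 / 37451 ≈ 0.53331
Gain = 20 log₁₀(0.53331) ≈ -5.46 dB

-5.5 dB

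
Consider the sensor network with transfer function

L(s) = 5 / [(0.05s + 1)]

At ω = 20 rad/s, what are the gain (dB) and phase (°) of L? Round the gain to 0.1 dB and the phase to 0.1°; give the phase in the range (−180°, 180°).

At ω = 20 rad/s:
pole (1 + j20·0.05) = 1 + j1 → |·| ≈ 1.4142, ∠ ≈ 45.00°
|L| = 5 · 1 / (1.4142) ≈ 3.5356
Gain = 20 log₁₀(3.5356) ≈ 10.97 dB
∠L = (0°) − (45.00°) = -45.00°

11.0 dB, -45.0°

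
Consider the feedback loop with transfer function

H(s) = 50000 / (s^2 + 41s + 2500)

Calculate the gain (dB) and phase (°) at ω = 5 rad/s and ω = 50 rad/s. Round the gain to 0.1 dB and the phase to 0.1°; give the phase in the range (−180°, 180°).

At s = jω = j5:
quadratic: (j5)² + 41·j5 + 2500 = 2475 + j205 → |·| ≈ 2483.5, ∠ ≈ 4.73°
|H| = 50000 / 2483.5 ≈ 20.133
Gain = 20 log₁₀(20.133) ≈ 26.08 dB
∠H = 0.00° − 4.73° = -4.73°

At s = jω = j50:
quadratic: (j50)² + 41·j50 + 2500 = 0 + j2050 → |·| ≈ 2050, ∠ ≈ 90.00°
|H| = 50000 / 2050 ≈ 24.39
Gain = 20 log₁₀(24.39) ≈ 27.74 dB
∠H = 0.00° − 90.00° = -90.00°

ω = 5: 26.1 dB, -4.7°; ω = 50: 27.7 dB, -90.0°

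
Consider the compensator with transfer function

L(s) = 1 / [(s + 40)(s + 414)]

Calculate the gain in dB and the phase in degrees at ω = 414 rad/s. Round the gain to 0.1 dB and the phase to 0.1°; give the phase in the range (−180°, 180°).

At s = jω = j414:
pole (s+40): 40 + j414 → |·| = √(40²+414²) = √172996 ≈ 415.93, ∠ = arctan(414/40) ≈ 84.48°
pole (s+414): 414 + j414 → |·| = √(414²+414²) = √342792 ≈ 585.48, ∠ = arctan(414/414) ≈ 45.00°
|L| = 1 / 2.4352e+05 ≈ 4.1064e-06
Gain = 20 log₁₀(4.1064e-06) ≈ -107.73 dB
∠L = 0.00° − 129.48° = -129.48°

-107.7 dB, -129.5°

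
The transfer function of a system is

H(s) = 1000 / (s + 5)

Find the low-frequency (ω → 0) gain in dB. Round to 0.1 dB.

H(0) = 1000 / 5 = 200
20 log₁₀(200) ≈ 46.02 dB

46.0 dB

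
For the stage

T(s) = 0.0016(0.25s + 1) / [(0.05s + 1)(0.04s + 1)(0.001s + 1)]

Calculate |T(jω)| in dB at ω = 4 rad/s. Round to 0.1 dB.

At ω = 4 rad/s:
zero (1 + j4·0.25) = 1 + j1 → |·| ≈ 1.4142, ∠ ≈ 45.00°
pole (1 + j4·0.05) = 1 + j0.2 → |·| ≈ 1.0198, ∠ ≈ 11.31°
pole (1 + j4·0.04) = 1 + j0.16 → |·| ≈ 1.0127, ∠ ≈ 9.09°
pole (1 + j4·0.001) = 1 + j0.004 → |·| ≈ 1, ∠ ≈ 0.23°
|T| = 0.0016 · 1.4142 / (1.0198 · 1.0127 · 1) ≈ 0.002191
Gain = 20 log₁₀(0.002191) ≈ -53.19 dB

-53.2 dB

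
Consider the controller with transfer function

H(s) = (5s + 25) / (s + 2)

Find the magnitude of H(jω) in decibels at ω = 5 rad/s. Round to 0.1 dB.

Substitute s = j5:
Numerator: 5(j5) + 25 = 25 + j25
Denominator: (j5) + 2 = 2 + j5
|N| = √(25² + 25²) ≈ 35.355, ∠N ≈ 45.00°
|D| = √(2² + 5²) ≈ 5.3852, ∠D ≈ 68.20°
|H| = 35.355 / 5.3852 ≈ 6.5652
Gain = 20 log₁₀(6.5652) ≈ 16.34 dB

16.3 dB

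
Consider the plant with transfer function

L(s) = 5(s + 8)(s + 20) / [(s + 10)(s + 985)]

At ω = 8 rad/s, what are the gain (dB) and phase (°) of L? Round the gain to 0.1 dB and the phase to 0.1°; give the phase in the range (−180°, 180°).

At s = jω = j8:
zero (s+8): 8 + j8 → |·| = √(8²+8²) = √128 ≈ 11.314, ∠ = arctan(8/8) ≈ 45.00°
zero (s+20): 20 + j8 → |·| = √(20²+8²) = √464 ≈ 21.541, ∠ = arctan(8/20) ≈ 21.80°
pole (s+10): 10 + j8 → |·| = √(10²+8²) = √164 ≈ 12.806, ∠ = arctan(8/10) ≈ 38.66°
pole (s+985): 985 + j8 → |·| = √(985²+8²) = √970289 ≈ 985.03, ∠ = arctan(8/985) ≈ 0.47°
|L| = 5 · 243.71 / 12614 ≈ 0.096603
Gain = 20 log₁₀(0.096603) ≈ -20.30 dB
∠L = 66.80° − 39.13° = 27.67°

-20.3 dB, 27.7°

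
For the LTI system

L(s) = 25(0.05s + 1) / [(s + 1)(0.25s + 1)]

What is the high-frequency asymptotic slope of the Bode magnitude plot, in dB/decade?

Each pole contributes −20 dB/decade at high frequency; each zero contributes +20 dB/decade.
Net: 1 zero(s) − 2 pole(s) → -20 dB/decade.

-20 dB/decade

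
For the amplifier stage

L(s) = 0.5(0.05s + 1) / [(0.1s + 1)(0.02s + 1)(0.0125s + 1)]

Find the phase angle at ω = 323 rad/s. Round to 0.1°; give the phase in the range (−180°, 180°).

At ω = 323 rad/s:
zero (1 + j323·0.05) = 1 + j16.15 → |·| ≈ 16.181, ∠ ≈ 86.46°
pole (1 + j323·0.1) = 1 + j32.3 → |·| ≈ 32.315, ∠ ≈ 88.23°
pole (1 + j323·0.02) = 1 + j6.46 → |·| ≈ 6.5369, ∠ ≈ 81.20°
pole (1 + j323·0.0125) = 1 + j4.0375 → |·| ≈ 4.1595, ∠ ≈ 76.09°
∠L = (86.46°) − (88.23° + 81.20° + 76.09°) = -159.06°

-159.1°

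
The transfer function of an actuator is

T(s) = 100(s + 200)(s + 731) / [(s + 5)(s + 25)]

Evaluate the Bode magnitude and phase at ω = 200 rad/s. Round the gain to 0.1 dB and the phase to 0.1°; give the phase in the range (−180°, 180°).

At s = jω = j200:
zero (s+200): 200 + j200 → |·| = √(200²+200²) = √80000 ≈ 282.84, ∠ = arctan(200/200) ≈ 45.00°
zero (s+731): 731 + j200 → |·| = √(731²+200²) = √574361 ≈ 757.87, ∠ = arctan(200/731) ≈ 15.30°
pole (s+5): 5 + j200 → |·| = √(5²+200²) = √40025 ≈ 200.06, ∠ = arctan(200/5) ≈ 88.57°
pole (s+25): 25 + j200 → |·| = √(25²+200²) = √40625 ≈ 201.56, ∠ = arctan(200/25) ≈ 82.87°
|T| = 100 · 2.1436e+05 / 40324 ≈ 531.59
Gain = 20 log₁₀(531.59) ≈ 54.51 dB
∠T = 60.30° − 171.44° = -111.14°

54.5 dB, -111.1°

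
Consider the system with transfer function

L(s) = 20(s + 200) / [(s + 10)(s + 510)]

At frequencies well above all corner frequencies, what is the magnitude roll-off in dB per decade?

-20 dB/decade

Each pole contributes −20 dB/decade at high frequency; each zero contributes +20 dB/decade.
Net: 1 zero(s) − 2 pole(s) → -20 dB/decade.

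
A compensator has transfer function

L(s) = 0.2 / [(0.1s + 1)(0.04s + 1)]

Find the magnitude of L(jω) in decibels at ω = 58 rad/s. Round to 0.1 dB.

At ω = 58 rad/s:
pole (1 + j58·0.1) = 1 + j5.8 → |·| ≈ 5.8856, ∠ ≈ 80.22°
pole (1 + j58·0.04) = 1 + j2.32 → |·| ≈ 2.5263, ∠ ≈ 66.68°
|L| = 0.2 · 1 / (5.8856 · 2.5263) ≈ 0.013451
Gain = 20 log₁₀(0.013451) ≈ -37.42 dB

-37.4 dB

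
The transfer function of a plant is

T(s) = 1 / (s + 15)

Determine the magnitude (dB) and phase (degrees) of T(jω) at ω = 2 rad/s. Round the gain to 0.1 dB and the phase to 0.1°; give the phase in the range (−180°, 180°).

At s = jω = j2:
pole (s+15): 15 + j2 → |·| = √(15²+2²) = √229 ≈ 15.133, ∠ = arctan(2/15) ≈ 7.59°
|T| = 1 / 15.133 ≈ 0.066081
Gain = 20 log₁₀(0.066081) ≈ -23.60 dB
∠T = 0.00° − 7.59° = -7.59°

-23.6 dB, -7.6°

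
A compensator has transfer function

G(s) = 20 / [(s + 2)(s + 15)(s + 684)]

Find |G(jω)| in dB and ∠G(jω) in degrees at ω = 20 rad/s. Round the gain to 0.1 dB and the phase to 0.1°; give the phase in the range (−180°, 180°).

At s = jω = j20:
pole (s+2): 2 + j20 → |·| = √(2²+20²) = √404 ≈ 20.1, ∠ = arctan(20/2) ≈ 84.29°
pole (s+15): 15 + j20 → |·| = √(15²+20²) = √625 ≈ 25, ∠ = arctan(20/15) ≈ 53.13°
pole (s+684): 684 + j20 → |·| = √(684²+20²) = √468256 ≈ 684.29, ∠ = arctan(20/684) ≈ 1.67°
|G| = 20 / 3.4386e+05 ≈ 5.8163e-05
Gain = 20 log₁₀(5.8163e-05) ≈ -84.71 dB
∠G = 0.00° − 139.09° = -139.09°

-84.7 dB, -139.1°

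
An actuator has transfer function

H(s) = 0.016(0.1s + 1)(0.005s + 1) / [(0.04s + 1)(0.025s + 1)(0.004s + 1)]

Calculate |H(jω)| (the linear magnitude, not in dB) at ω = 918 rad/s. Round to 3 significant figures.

0.00215

At ω = 918 rad/s:
zero (1 + j918·0.1) = 1 + j91.8 → |·| ≈ 91.805, ∠ ≈ 89.38°
zero (1 + j918·0.005) = 1 + j4.59 → |·| ≈ 4.6977, ∠ ≈ 77.71°
pole (1 + j918·0.04) = 1 + j36.72 → |·| ≈ 36.734, ∠ ≈ 88.44°
pole (1 + j918·0.025) = 1 + j22.95 → |·| ≈ 22.972, ∠ ≈ 87.51°
pole (1 + j918·0.004) = 1 + j3.672 → |·| ≈ 3.8057, ∠ ≈ 74.77°
|H| = 0.016 · 91.805 · 4.6977 / (36.734 · 22.972 · 3.8057) ≈ 0.0021487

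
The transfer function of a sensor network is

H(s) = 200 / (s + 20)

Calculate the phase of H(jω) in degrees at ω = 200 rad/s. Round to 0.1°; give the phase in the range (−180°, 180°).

Substitute s = j200:
Numerator: 200 = 200 + j0
Denominator: (j200) + 20 = 20 + j200
|N| = √(200² + 0²) ≈ 200, ∠N ≈ 0.00°
|D| = √(20² + 200²) ≈ 201, ∠D ≈ 84.29°
∠H = 0.00° − 84.29° = -84.29°

-84.3°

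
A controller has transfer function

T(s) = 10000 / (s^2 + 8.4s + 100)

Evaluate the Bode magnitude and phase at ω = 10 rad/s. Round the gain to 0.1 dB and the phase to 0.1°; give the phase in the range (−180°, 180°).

At s = jω = j10:
quadratic: (j10)² + 8.4·j10 + 100 = 0 + j84 → |·| ≈ 84, ∠ ≈ 90.00°
|T| = 10000 / 84 ≈ 119.05
Gain = 20 log₁₀(119.05) ≈ 41.51 dB
∠T = 0.00° − 90.00° = -90.00°

41.5 dB, -90.0°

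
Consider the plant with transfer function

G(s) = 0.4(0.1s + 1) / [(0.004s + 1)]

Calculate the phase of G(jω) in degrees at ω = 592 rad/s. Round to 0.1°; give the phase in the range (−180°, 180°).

21.9°

At ω = 592 rad/s:
zero (1 + j592·0.1) = 1 + j59.2 → |·| ≈ 59.208, ∠ ≈ 89.03°
pole (1 + j592·0.004) = 1 + j2.368 → |·| ≈ 2.5705, ∠ ≈ 67.11°
∠G = (89.03°) − (67.11°) = 21.92°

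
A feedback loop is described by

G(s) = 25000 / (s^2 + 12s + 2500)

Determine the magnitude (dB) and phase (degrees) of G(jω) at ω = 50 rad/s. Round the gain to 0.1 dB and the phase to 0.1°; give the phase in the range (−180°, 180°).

At s = jω = j50:
quadratic: (j50)² + 12·j50 + 2500 = 0 + j600 → |·| ≈ 600, ∠ ≈ 90.00°
|G| = 25000 / 600 ≈ 41.667
Gain = 20 log₁₀(41.667) ≈ 32.40 dB
∠G = 0.00° − 90.00° = -90.00°

32.4 dB, -90.0°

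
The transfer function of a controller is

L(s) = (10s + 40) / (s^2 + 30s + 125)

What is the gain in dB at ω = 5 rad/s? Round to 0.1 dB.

-9.0 dB

Substitute s = j5:
Numerator: 10(j5) + 40 = 40 + j50
Denominator: (j5)^2 + 30(j5) + 125 = 100 + j150
|N| = √(40² + 50²) ≈ 64.031, ∠N ≈ 51.34°
|D| = √(100² + 150²) ≈ 180.28, ∠D ≈ 56.31°
|L| = 64.031 / 180.28 ≈ 0.35518
Gain = 20 log₁₀(0.35518) ≈ -8.99 dB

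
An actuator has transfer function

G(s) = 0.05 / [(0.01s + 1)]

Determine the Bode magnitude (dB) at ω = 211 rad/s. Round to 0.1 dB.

At ω = 211 rad/s:
pole (1 + j211·0.01) = 1 + j2.11 → |·| ≈ 2.335, ∠ ≈ 64.64°
|G| = 0.05 · 1 / (2.335) ≈ 0.021413
Gain = 20 log₁₀(0.021413) ≈ -33.39 dB

-33.4 dB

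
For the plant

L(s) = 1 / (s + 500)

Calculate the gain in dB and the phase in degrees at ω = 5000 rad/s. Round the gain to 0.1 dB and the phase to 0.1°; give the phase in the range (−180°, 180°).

-74.0 dB, -84.3°

At s = jω = j5000:
pole (s+500): 500 + j5000 → |·| = √(500²+5000²) = √25250000 ≈ 5024.9, ∠ = arctan(5000/500) ≈ 84.29°
|L| = 1 / 5024.9 ≈ 0.00019901
Gain = 20 log₁₀(0.00019901) ≈ -74.02 dB
∠L = 0.00° − 84.29° = -84.29°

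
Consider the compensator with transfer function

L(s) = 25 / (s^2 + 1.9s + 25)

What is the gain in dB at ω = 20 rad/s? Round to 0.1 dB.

-23.6 dB

At s = jω = j20:
quadratic: (j20)² + 1.9·j20 + 25 = -375 + j38 → |·| ≈ 376.92, ∠ ≈ 174.21°
|L| = 25 / 376.92 ≈ 0.066327
Gain = 20 log₁₀(0.066327) ≈ -23.57 dB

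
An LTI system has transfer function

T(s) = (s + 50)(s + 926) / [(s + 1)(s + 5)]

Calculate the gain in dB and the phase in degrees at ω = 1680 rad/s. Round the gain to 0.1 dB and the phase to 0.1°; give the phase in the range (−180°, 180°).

1.2 dB, -30.4°

At s = jω = j1680:
zero (s+50): 50 + j1680 → |·| = √(50²+1680²) = √2824900 ≈ 1680.7, ∠ = arctan(1680/50) ≈ 88.30°
zero (s+926): 926 + j1680 → |·| = √(926²+1680²) = √3679876 ≈ 1918.3, ∠ = arctan(1680/926) ≈ 61.14°
pole (s+1): 1 + j1680 → |·| = √(1²+1680²) = √2822401 ≈ 1680, ∠ = arctan(1680/1) ≈ 89.97°
pole (s+5): 5 + j1680 → |·| = √(5²+1680²) = √2822425 ≈ 1680, ∠ = arctan(1680/5) ≈ 89.83°
|T| = 1 · 3.2241e+06 / 2.8224e+06 ≈ 1.1423
Gain = 20 log₁₀(1.1423) ≈ 1.16 dB
∠T = 149.44° − 179.80° = -30.36°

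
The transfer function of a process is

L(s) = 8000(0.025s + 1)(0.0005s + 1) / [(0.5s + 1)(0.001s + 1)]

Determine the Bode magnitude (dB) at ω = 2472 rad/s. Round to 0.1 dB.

At ω = 2472 rad/s:
zero (1 + j2472·0.025) = 1 + j61.8 → |·| ≈ 61.808, ∠ ≈ 89.07°
zero (1 + j2472·0.0005) = 1 + j1.236 → |·| ≈ 1.5899, ∠ ≈ 51.03°
pole (1 + j2472·0.5) = 1 + j1236 → |·| ≈ 1236, ∠ ≈ 89.95°
pole (1 + j2472·0.001) = 1 + j2.472 → |·| ≈ 2.6666, ∠ ≈ 67.98°
|L| = 8000 · 61.808 · 1.5899 / (1236 · 2.6666) ≈ 238.52
Gain = 20 log₁₀(238.52) ≈ 47.55 dB

47.6 dB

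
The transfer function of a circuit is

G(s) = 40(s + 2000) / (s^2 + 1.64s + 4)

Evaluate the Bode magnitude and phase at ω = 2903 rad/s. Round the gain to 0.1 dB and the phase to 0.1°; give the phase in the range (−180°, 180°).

-35.5 dB, -124.5°

At s = jω = j2903:
zero (s+2000): 2000 + j2903 → |·| = √(2000²+2903²) = √12427409 ≈ 3525.3, ∠ = arctan(2903/2000) ≈ 55.44°
quadratic: (j2903)² + 1.64·j2903 + 4 = -8427405 + j4760.92 → |·| ≈ 8.4274e+06, ∠ ≈ 179.97°
|G| = 40 · 3525.3 / 8.4274e+06 ≈ 0.016733
Gain = 20 log₁₀(0.016733) ≈ -35.53 dB
∠G = 55.44° − 179.97° = -124.53°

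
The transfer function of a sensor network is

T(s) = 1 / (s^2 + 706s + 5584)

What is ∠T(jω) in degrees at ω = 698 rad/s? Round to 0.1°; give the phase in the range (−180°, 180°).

-134.3°

Substitute s = j698:
Numerator: 1 = 1 + j0
Denominator: (j698)^2 + 706(j698) + 5584 = -481620 + j492788
|N| = √(1² + 0²) ≈ 1, ∠N ≈ 0.00°
|D| = √(481620² + 492788²) ≈ 6.8906e+05, ∠D ≈ 134.34°
∠T = 0.00° − 134.34° = -134.34°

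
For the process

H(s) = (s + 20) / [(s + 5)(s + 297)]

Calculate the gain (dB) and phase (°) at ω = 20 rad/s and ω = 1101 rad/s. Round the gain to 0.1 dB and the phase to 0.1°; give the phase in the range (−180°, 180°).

ω = 20: -46.7 dB, -34.8°; ω = 1101: -61.1 dB, -75.7°

At s = jω = j20:
zero (s+20): 20 + j20 → |·| = √(20²+20²) = √800 ≈ 28.284, ∠ = arctan(20/20) ≈ 45.00°
pole (s+5): 5 + j20 → |·| = √(5²+20²) = √425 ≈ 20.616, ∠ = arctan(20/5) ≈ 75.96°
pole (s+297): 297 + j20 → |·| = √(297²+20²) = √88609 ≈ 297.67, ∠ = arctan(20/297) ≈ 3.85°
|H| = 1 · 28.284 / 6136.8 ≈ 0.0046089
Gain = 20 log₁₀(0.0046089) ≈ -46.73 dB
∠H = 45.00° − 79.81° = -34.81°

At s = jω = j1101:
zero (s+20): 20 + j1101 → |·| = √(20²+1101²) = √1212601 ≈ 1101.2, ∠ = arctan(1101/20) ≈ 88.96°
pole (s+5): 5 + j1101 → |·| = √(5²+1101²) = √1212226 ≈ 1101, ∠ = arctan(1101/5) ≈ 89.74°
pole (s+297): 297 + j1101 → |·| = √(297²+1101²) = √1300410 ≈ 1140.4, ∠ = arctan(1101/297) ≈ 74.90°
|H| = 1 · 1101.2 / 1.2556e+06 ≈ 0.00087703
Gain = 20 log₁₀(0.00087703) ≈ -61.14 dB
∠H = 88.96° − 164.64° = -75.68°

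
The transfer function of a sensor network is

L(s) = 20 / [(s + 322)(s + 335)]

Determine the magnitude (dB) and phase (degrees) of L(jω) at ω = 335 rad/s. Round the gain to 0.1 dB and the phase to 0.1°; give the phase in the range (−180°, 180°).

At s = jω = j335:
pole (s+322): 322 + j335 → |·| = √(322²+335²) = √215909 ≈ 464.66, ∠ = arctan(335/322) ≈ 46.13°
pole (s+335): 335 + j335 → |·| = √(335²+335²) = √224450 ≈ 473.76, ∠ = arctan(335/335) ≈ 45.00°
|L| = 20 / 2.2014e+05 ≈ 9.0851e-05
Gain = 20 log₁₀(9.0851e-05) ≈ -80.83 dB
∠L = 0.00° − 91.13° = -91.13°

-80.8 dB, -91.1°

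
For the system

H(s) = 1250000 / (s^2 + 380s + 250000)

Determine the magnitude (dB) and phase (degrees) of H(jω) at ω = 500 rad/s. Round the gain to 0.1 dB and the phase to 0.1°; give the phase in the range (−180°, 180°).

At s = jω = j500:
quadratic: (j500)² + 380·j500 + 250000 = 0 + j190000 → |·| ≈ 1.9e+05, ∠ ≈ 90.00°
|H| = 1250000 / 1.9e+05 ≈ 6.5789
Gain = 20 log₁₀(6.5789) ≈ 16.36 dB
∠H = 0.00° − 90.00° = -90.00°

16.4 dB, -90.0°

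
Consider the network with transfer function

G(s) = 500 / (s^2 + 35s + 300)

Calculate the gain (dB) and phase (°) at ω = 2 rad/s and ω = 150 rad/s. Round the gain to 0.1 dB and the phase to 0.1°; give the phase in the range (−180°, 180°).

Substitute s = j2:
Numerator: 500 = 500 + j0
Denominator: (j2)^2 + 35(j2) + 300 = 296 + j70
|N| = √(500² + 0²) ≈ 500, ∠N ≈ 0.00°
|D| = √(296² + 70²) ≈ 304.16, ∠D ≈ 13.31°
|G| = 500 / 304.16 ≈ 1.6439
Gain = 20 log₁₀(1.6439) ≈ 4.32 dB
∠G = 0.00° − 13.31° = -13.31°

Substitute s = j150:
Numerator: 500 = 500 + j0
Denominator: (j150)^2 + 35(j150) + 300 = -22200 + j5250
|N| = √(500² + 0²) ≈ 500, ∠N ≈ 0.00°
|D| = √(22200² + 5250²) ≈ 22812, ∠D ≈ 166.69°
|G| = 500 / 22812 ≈ 0.021918
Gain = 20 log₁₀(0.021918) ≈ -33.18 dB
∠G = 0.00° − 166.69° = -166.69°

ω = 2: 4.3 dB, -13.3°; ω = 150: -33.2 dB, -166.7°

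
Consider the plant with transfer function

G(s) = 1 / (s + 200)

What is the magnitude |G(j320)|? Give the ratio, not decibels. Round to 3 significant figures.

0.00265

Substitute s = j320:
Numerator: 1 = 1 + j0
Denominator: (j320) + 200 = 200 + j320
|N| = √(1² + 0²) ≈ 1, ∠N ≈ 0.00°
|D| = √(200² + 320²) ≈ 377.36, ∠D ≈ 57.99°
|G| = 1 / 377.36 ≈ 0.00265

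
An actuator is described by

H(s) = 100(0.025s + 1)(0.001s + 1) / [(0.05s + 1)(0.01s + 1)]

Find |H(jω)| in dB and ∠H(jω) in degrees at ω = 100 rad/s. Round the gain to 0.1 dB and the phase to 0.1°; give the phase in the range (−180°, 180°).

31.5 dB, -49.8°

At ω = 100 rad/s:
zero (1 + j100·0.025) = 1 + j2.5 → |·| ≈ 2.6926, ∠ ≈ 68.20°
zero (1 + j100·0.001) = 1 + j0.1 → |·| ≈ 1.005, ∠ ≈ 5.71°
pole (1 + j100·0.05) = 1 + j5 → |·| ≈ 5.099, ∠ ≈ 78.69°
pole (1 + j100·0.01) = 1 + j1 → |·| ≈ 1.4142, ∠ ≈ 45.00°
|H| = 100 · 2.6926 · 1.005 / (5.099 · 1.4142) ≈ 37.527
Gain = 20 log₁₀(37.527) ≈ 31.49 dB
∠H = (68.20° + 5.71°) − (78.69° + 45.00°) = -49.78°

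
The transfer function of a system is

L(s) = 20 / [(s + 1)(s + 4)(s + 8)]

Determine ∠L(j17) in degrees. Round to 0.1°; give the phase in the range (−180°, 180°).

At s = jω = j17:
pole (s+1): 1 + j17 → |·| = √(1²+17²) = √290 ≈ 17.029, ∠ = arctan(17/1) ≈ 86.63°
pole (s+4): 4 + j17 → |·| = √(4²+17²) = √305 ≈ 17.464, ∠ = arctan(17/4) ≈ 76.76°
pole (s+8): 8 + j17 → |·| = √(8²+17²) = √353 ≈ 18.788, ∠ = arctan(17/8) ≈ 64.80°
∠L = 0.00° − 228.19° = -228.19° ≡ 131.81° (principal value)

131.8°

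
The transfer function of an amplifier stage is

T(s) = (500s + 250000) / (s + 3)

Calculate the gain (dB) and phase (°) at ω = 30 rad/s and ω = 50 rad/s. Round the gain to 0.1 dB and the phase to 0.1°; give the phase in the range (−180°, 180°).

Substitute s = j30:
Numerator: 500(j30) + 250000 = 250000 + j15000
Denominator: (j30) + 3 = 3 + j30
|N| = √(250000² + 15000²) ≈ 2.5045e+05, ∠N ≈ 3.43°
|D| = √(3² + 30²) ≈ 30.15, ∠D ≈ 84.29°
|T| = 2.5045e+05 / 30.15 ≈ 8306.8
Gain = 20 log₁₀(8306.8) ≈ 78.39 dB
∠T = 3.43° − 84.29° = -80.86°

Substitute s = j50:
Numerator: 500(j50) + 250000 = 250000 + j25000
Denominator: (j50) + 3 = 3 + j50
|N| = √(250000² + 25000²) ≈ 2.5125e+05, ∠N ≈ 5.71°
|D| = √(3² + 50²) ≈ 50.09, ∠D ≈ 86.57°
|T| = 2.5125e+05 / 50.09 ≈ 5016
Gain = 20 log₁₀(5016) ≈ 74.01 dB
∠T = 5.71° − 86.57° = -80.86°

ω = 30: 78.4 dB, -80.9°; ω = 50: 74.0 dB, -80.9°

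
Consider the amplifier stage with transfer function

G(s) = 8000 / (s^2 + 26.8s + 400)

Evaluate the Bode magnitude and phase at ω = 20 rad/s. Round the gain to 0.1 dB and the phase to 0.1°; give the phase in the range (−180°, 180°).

23.5 dB, -90.0°

At s = jω = j20:
quadratic: (j20)² + 26.8·j20 + 400 = 0 + j536 → |·| ≈ 536, ∠ ≈ 90.00°
|G| = 8000 / 536 ≈ 14.925
Gain = 20 log₁₀(14.925) ≈ 23.48 dB
∠G = 0.00° − 90.00° = -90.00°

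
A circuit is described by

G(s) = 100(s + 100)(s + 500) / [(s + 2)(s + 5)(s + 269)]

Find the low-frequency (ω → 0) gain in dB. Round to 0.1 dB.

G(0) = 100·100·500 / (2·5·269) ≈ 1858.7
20 log₁₀(1858.7) ≈ 65.38 dB

65.4 dB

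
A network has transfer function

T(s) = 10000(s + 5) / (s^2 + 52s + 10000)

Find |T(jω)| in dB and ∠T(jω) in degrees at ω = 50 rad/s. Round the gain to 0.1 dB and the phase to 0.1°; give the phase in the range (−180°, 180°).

At s = jω = j50:
zero (s+5): 5 + j50 → |·| = √(5²+50²) = √2525 ≈ 50.249, ∠ = arctan(50/5) ≈ 84.29°
quadratic: (j50)² + 52·j50 + 10000 = 7500 + j2600 → |·| ≈ 7937.9, ∠ ≈ 19.12°
|T| = 10000 · 50.249 / 7937.9 ≈ 63.303
Gain = 20 log₁₀(63.303) ≈ 36.03 dB
∠T = 84.29° − 19.12° = 65.17°

36.0 dB, 65.2°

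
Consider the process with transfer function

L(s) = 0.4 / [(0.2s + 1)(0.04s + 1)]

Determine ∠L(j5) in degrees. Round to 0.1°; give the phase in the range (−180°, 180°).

At ω = 5 rad/s:
pole (1 + j5·0.2) = 1 + j1 → |·| ≈ 1.4142, ∠ ≈ 45.00°
pole (1 + j5·0.04) = 1 + j0.2 → |·| ≈ 1.0198, ∠ ≈ 11.31°
∠L = (0°) − (45.00° + 11.31°) = -56.31°

-56.3°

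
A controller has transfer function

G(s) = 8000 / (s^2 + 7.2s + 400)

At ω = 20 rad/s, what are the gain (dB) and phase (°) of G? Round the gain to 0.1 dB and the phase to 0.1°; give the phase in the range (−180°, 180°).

34.9 dB, -90.0°

At s = jω = j20:
quadratic: (j20)² + 7.2·j20 + 400 = 0 + j144 → |·| ≈ 144, ∠ ≈ 90.00°
|G| = 8000 / 144 ≈ 55.556
Gain = 20 log₁₀(55.556) ≈ 34.89 dB
∠G = 0.00° − 90.00° = -90.00°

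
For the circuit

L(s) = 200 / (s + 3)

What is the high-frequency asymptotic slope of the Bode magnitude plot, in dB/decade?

Each pole contributes −20 dB/decade at high frequency; each zero contributes +20 dB/decade.
Net: 0 zero(s) − 1 pole(s) → -20 dB/decade.

-20 dB/decade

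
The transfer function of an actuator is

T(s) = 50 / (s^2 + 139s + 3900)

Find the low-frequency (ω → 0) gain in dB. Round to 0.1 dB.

-37.8 dB

T(0) = 50 / 3900 ≈ 0.012821
20 log₁₀(0.012821) ≈ -37.84 dB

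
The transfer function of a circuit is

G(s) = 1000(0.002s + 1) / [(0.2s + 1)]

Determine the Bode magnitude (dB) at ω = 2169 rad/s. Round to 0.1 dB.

20.2 dB

At ω = 2169 rad/s:
zero (1 + j2169·0.002) = 1 + j4.338 → |·| ≈ 4.4518, ∠ ≈ 77.02°
pole (1 + j2169·0.2) = 1 + j433.8 → |·| ≈ 433.8, ∠ ≈ 89.87°
|G| = 1000 · 4.4518 / (433.8) ≈ 10.262
Gain = 20 log₁₀(10.262) ≈ 20.22 dB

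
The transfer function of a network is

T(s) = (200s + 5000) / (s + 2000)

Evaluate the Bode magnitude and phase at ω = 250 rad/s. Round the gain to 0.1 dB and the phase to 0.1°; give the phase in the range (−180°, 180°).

Substitute s = j250:
Numerator: 200(j250) + 5000 = 5000 + j50000
Denominator: (j250) + 2000 = 2000 + j250
|N| = √(5000² + 50000²) ≈ 50249, ∠N ≈ 84.29°
|D| = √(2000² + 250²) ≈ 2015.6, ∠D ≈ 7.13°
|T| = 50249 / 2015.6 ≈ 24.93
Gain = 20 log₁₀(24.93) ≈ 27.93 dB
∠T = 84.29° − 7.13° = 77.16°

27.9 dB, 77.2°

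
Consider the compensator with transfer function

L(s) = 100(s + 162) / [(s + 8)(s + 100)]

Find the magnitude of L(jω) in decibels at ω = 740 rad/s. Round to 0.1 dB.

At s = jω = j740:
zero (s+162): 162 + j740 → |·| = √(162²+740²) = √573844 ≈ 757.52, ∠ = arctan(740/162) ≈ 77.65°
pole (s+8): 8 + j740 → |·| = √(8²+740²) = √547664 ≈ 740.04, ∠ = arctan(740/8) ≈ 89.38°
pole (s+100): 100 + j740 → |·| = √(100²+740²) = √557600 ≈ 746.73, ∠ = arctan(740/100) ≈ 82.30°
|L| = 100 · 757.52 / 5.5261e+05 ≈ 0.13708
Gain = 20 log₁₀(0.13708) ≈ -17.26 dB

-17.3 dB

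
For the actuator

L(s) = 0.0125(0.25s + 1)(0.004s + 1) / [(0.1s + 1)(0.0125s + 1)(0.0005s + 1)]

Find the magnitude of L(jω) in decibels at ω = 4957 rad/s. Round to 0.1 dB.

-48.5 dB

At ω = 4957 rad/s:
zero (1 + j4957·0.25) = 1 + j1239.25 → |·| ≈ 1239.3, ∠ ≈ 89.95°
zero (1 + j4957·0.004) = 1 + j19.828 → |·| ≈ 19.853, ∠ ≈ 87.11°
pole (1 + j4957·0.1) = 1 + j495.7 → |·| ≈ 495.7, ∠ ≈ 89.88°
pole (1 + j4957·0.0125) = 1 + j61.9625 → |·| ≈ 61.971, ∠ ≈ 89.08°
pole (1 + j4957·0.0005) = 1 + j2.4785 → |·| ≈ 2.6726, ∠ ≈ 68.03°
|L| = 0.0125 · 1239.3 · 19.853 / (495.7 · 61.971 · 2.6726) ≈ 0.003746
Gain = 20 log₁₀(0.003746) ≈ -48.53 dB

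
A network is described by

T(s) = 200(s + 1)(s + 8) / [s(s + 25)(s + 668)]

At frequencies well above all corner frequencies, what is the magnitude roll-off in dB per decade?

-20 dB/decade

Each pole contributes −20 dB/decade at high frequency; each zero contributes +20 dB/decade.
Net: 2 zero(s) − 3 pole(s) → -20 dB/decade.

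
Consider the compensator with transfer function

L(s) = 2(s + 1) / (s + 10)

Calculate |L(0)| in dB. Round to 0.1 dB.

L(0) = 2·1 / (10) = 0.2
20 log₁₀(0.2) ≈ -13.98 dB

-14.0 dB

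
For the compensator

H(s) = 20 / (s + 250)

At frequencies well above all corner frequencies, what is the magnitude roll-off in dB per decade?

Each pole contributes −20 dB/decade at high frequency; each zero contributes +20 dB/decade.
Net: 0 zero(s) − 1 pole(s) → -20 dB/decade.

-20 dB/decade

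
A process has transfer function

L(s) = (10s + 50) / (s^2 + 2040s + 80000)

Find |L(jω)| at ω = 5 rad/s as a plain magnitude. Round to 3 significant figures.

Substitute s = j5:
Numerator: 10(j5) + 50 = 50 + j50
Denominator: (j5)^2 + 2040(j5) + 80000 = 79975 + j10200
|N| = √(50² + 50²) ≈ 70.711, ∠N ≈ 45.00°
|D| = √(79975² + 10200²) ≈ 80623, ∠D ≈ 7.27°
|L| = 70.711 / 80623 ≈ 0.00087706

0.000877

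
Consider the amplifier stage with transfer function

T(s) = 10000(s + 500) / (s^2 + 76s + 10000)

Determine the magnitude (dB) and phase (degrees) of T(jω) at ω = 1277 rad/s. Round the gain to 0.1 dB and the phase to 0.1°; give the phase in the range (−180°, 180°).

18.5 dB, -108.0°

At s = jω = j1277:
zero (s+500): 500 + j1277 → |·| = √(500²+1277²) = √1880729 ≈ 1371.4, ∠ = arctan(1277/500) ≈ 68.62°
quadratic: (j1277)² + 76·j1277 + 10000 = -1620729 + j97052 → |·| ≈ 1.6236e+06, ∠ ≈ 176.57°
|T| = 10000 · 1371.4 / 1.6236e+06 ≈ 8.4467
Gain = 20 log₁₀(8.4467) ≈ 18.53 dB
∠T = 68.62° − 176.57° = -107.95°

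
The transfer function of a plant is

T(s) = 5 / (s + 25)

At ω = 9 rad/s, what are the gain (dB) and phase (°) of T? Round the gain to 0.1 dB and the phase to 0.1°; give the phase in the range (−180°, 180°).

Substitute s = j9:
Numerator: 5 = 5 + j0
Denominator: (j9) + 25 = 25 + j9
|N| = √(5² + 0²) ≈ 5, ∠N ≈ 0.00°
|D| = √(25² + 9²) ≈ 26.571, ∠D ≈ 19.80°
|T| = 5 / 26.571 ≈ 0.18818
Gain = 20 log₁₀(0.18818) ≈ -14.51 dB
∠T = 0.00° − 19.80° = -19.80°

-14.5 dB, -19.8°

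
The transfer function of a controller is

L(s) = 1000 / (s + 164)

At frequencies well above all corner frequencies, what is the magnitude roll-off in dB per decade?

Each pole contributes −20 dB/decade at high frequency; each zero contributes +20 dB/decade.
Net: 0 zero(s) − 1 pole(s) → -20 dB/decade.

-20 dB/decade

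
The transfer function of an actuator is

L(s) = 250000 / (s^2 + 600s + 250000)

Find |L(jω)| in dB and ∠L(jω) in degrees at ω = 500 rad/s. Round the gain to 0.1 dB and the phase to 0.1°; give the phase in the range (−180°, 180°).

At s = jω = j500:
quadratic: (j500)² + 600·j500 + 250000 = 0 + j300000 → |·| ≈ 3e+05, ∠ ≈ 90.00°
|L| = 250000 / 3e+05 ≈ 0.83333
Gain = 20 log₁₀(0.83333) ≈ -1.58 dB
∠L = 0.00° − 90.00° = -90.00°

-1.6 dB, -90.0°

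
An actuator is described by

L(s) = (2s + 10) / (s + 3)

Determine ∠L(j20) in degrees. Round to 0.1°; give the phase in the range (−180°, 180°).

Substitute s = j20:
Numerator: 2(j20) + 10 = 10 + j40
Denominator: (j20) + 3 = 3 + j20
|N| = √(10² + 40²) ≈ 41.231, ∠N ≈ 75.96°
|D| = √(3² + 20²) ≈ 20.224, ∠D ≈ 81.47°
∠L = 75.96° − 81.47° = -5.51°

-5.5°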